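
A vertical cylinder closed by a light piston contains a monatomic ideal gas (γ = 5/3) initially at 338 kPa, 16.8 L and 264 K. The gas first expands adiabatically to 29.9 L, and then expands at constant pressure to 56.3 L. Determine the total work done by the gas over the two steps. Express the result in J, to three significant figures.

W_total ≈ 6130 J

Step 1 (adiabatic): W = (P₁V₁ − P₂V₂)/(γ−1) = (5678 − 3867)/0.667 = 2718 J.
After step 1: P = 129.3 kPa, V = 29.9 L, T = 179.8 K.
Step 2 (isobaric): W = PΔV = (129.3 kPa)(56.3 − 29.9 L) = 3414 J.
W_total = 2718 + 3414 = 6132 J.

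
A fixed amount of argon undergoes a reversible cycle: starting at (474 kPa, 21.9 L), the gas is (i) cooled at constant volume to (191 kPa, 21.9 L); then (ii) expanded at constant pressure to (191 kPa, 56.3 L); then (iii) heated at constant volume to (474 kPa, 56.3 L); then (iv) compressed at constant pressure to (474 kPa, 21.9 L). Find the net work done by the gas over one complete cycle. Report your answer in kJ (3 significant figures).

W_net ≈ -9.74 kJ

Constant-volume legs do no work.
W(ii) = (191)(56.3 − 21.9) = 6570 J; W(iv) = (474)(21.9 − 56.3) = -16306 J.
W_net = 6570 − 16306 = -9735 J (the counter-clockwise enclosed area).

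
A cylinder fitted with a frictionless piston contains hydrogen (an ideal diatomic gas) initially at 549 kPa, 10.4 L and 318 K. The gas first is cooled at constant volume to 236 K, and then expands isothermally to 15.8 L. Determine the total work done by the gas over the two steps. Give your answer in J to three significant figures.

W_total ≈ 1770 J

Step 1 (isochoric): W = 0 (constant volume).
After step 1: P = 407.4 kPa (V unchanged).
Step 2 (isothermal): W = P₁V₁ ln(V₂/V₁) = (4237) ln(15.8/10.4) = 1772 J.
W_total = 0 + 1772 = 1772 J.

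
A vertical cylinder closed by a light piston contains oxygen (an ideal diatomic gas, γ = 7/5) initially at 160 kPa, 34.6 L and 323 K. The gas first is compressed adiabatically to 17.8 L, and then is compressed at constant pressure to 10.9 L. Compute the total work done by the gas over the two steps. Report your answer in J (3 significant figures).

Step 1 (adiabatic): W = (P₁V₁ − P₂V₂)/(γ−1) = (5536 − 7222)/0.4 = -4215 J.
After step 1: P = 405.7 kPa, V = 17.8 L, T = 421.4 K.
Step 2 (isobaric): W = PΔV = (405.7 kPa)(10.9 − 17.8 L) = -2800 J.
W_total = -4215 − 2800 = -7015 J.

W_total ≈ -7010 J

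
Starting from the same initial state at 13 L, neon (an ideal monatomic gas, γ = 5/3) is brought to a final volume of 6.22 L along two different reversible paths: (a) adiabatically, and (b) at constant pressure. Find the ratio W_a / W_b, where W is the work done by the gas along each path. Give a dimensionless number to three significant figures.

Path (a) adiabatic: W = P₁V₁(1 − (V₁/V₂)^(γ−1))/(γ−1) → W_a/(P₁V₁) = -0.952.
Path (b) isobaric: W = P₁(V₂ − V₁) → W_b/(P₁V₁) = -0.5215.
W_a / W_b = -0.952 / -0.5215 = 1.825.

W_a / W_b ≈ 1.83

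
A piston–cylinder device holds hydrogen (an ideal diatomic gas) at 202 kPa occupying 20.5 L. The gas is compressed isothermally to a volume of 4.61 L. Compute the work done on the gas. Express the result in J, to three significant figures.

W ≈ 6180 J

Isothermal: W = nRT ln(V₂/V₁) = P₁V₁ ln(V₂/V₁).
P₁V₁ = (202 kPa)(20.5 L) = 4141 J.
W = 4141 × ln(4.61/20.5) = 4141 × -1.492
W_by_gas = -6179 J; work on gas = −W_by = 6179 J.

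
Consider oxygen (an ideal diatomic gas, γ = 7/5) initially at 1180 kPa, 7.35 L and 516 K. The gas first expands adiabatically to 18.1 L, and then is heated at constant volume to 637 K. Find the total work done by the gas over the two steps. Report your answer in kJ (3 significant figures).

W_total ≈ 6.56 kJ

Step 1 (adiabatic): W = (P₁V₁ − P₂V₂)/(γ−1) = (8673 − 6048)/0.4 = 6562 J.
Step 2 (isochoric): W = 0 (constant volume).
W_total = 6562 + 0 = 6562 J.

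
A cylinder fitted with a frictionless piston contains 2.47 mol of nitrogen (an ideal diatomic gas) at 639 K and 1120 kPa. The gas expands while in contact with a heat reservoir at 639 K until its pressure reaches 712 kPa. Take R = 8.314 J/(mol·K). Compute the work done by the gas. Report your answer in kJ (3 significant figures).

Isothermal process: W = nRT ln(V₂/V₁) = nRT ln(P₁/P₂).
W = (2.47)(8.314)(639) × ln(1120/712)
  = 13122 × ln(1.573) = 13122 × 0.453
W_by_gas = 5944 J.

W ≈ 5.94 kJ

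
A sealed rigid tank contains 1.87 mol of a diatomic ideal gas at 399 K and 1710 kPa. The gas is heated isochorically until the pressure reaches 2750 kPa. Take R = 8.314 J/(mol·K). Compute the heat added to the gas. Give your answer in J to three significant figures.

Constant volume ⇒ W = 0, so Q = ΔU = nCᵥΔT with Cᵥ = 5R/2 = 20.79 J/(mol·K).
At constant V, T₂/T₁ = P₂/P₁ ⇒ ΔT = T₁(P₂/P₁ − 1) = 399·(2750/1710 − 1) = 242.7 K.
ΔU = (1.87)(20.79)(242.7) = 9432 J.

Q ≈ 9430 J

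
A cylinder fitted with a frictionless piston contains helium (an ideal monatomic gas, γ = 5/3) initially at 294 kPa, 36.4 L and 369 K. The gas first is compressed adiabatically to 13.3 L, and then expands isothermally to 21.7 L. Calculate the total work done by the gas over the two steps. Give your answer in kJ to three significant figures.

W_total ≈ -5.11 kJ

Step 1 (adiabatic): W = (P₁V₁ − P₂V₂)/(γ−1) = (10702 − 20939)/0.667 = -15356 J.
After step 1: P = 1574 kPa, V = 13.3 L, T = 722 K.
Step 2 (isothermal): W = P₁V₁ ln(V₂/V₁) = (20939) ln(21.7/13.3) = 10250 J.
W_total = -15356 + 10250 = -5105 J.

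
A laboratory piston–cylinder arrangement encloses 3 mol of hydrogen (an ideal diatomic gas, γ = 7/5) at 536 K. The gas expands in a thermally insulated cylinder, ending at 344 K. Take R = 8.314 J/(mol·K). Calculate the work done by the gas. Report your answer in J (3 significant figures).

W ≈ 12000 J

Adiabatic ⇒ Q = 0, so W_by = −ΔU = nCᵥ(T₁ − T₂).
Cᵥ = 5R/2 = 20.79 J/(mol·K).
W = (3)(20.79)(536 − 344) = 11972 J.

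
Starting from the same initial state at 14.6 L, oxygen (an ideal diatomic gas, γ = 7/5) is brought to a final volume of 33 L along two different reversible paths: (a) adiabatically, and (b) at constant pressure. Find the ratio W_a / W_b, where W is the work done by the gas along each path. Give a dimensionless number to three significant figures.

W_a / W_b ≈ 0.552

Path (a) adiabatic: W = P₁V₁(1 − (V₁/V₂)^(γ−1))/(γ−1) → W_a/(P₁V₁) = 0.6958.
Path (b) isobaric: W = P₁(V₂ − V₁) → W_b/(P₁V₁) = 1.26.
W_a / W_b = 0.6958 / 1.26 = 0.5521.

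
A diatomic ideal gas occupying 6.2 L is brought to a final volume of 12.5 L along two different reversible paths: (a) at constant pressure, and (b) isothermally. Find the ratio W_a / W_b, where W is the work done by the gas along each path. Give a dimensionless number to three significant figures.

W_a / W_b ≈ 1.45

Path (a) isobaric: W = P₁(V₂ − V₁) → W_a/(P₁V₁) = 1.016.
Path (b) isothermal: W = P₁V₁ ln(V₂/V₁) → W_b/(P₁V₁) = 0.7012.
W_a / W_b = 1.016 / 0.7012 = 1.449.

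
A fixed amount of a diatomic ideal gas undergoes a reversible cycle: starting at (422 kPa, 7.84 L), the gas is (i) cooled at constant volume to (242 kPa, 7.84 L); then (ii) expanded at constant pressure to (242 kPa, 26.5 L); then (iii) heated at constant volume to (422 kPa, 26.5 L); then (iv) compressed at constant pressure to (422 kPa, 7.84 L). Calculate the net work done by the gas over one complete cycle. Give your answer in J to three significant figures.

W_net ≈ -3360 J

Constant-volume legs do no work.
W(ii) = (242)(26.5 − 7.84) = 4516 J; W(iv) = (422)(7.84 − 26.5) = -7875 J.
W_net = 4516 − 7875 = -3359 J (the counter-clockwise enclosed area).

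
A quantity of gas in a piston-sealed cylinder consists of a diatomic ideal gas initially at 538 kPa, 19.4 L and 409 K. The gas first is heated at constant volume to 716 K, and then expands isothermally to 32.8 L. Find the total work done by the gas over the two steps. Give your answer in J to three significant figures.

W_total ≈ 9600 J

Step 1 (isochoric): W = 0 (constant volume).
After step 1: P = 941.8 kPa (V unchanged).
Step 2 (isothermal): W = P₁V₁ ln(V₂/V₁) = (18271) ln(32.8/19.4) = 9595 J.
W_total = 0 + 9595 = 9595 J.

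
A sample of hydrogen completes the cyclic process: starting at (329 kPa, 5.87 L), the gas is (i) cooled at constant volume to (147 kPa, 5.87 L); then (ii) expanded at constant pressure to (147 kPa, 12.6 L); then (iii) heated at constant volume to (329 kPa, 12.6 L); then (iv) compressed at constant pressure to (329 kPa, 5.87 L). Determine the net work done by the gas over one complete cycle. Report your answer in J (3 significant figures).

Constant-volume legs do no work.
W(ii) = (147)(12.6 − 5.87) = 989.3 J; W(iv) = (329)(5.87 − 12.6) = -2214 J.
W_net = 989.3 − 2214 = -1225 J (the counter-clockwise enclosed area).

W_net ≈ -1220 J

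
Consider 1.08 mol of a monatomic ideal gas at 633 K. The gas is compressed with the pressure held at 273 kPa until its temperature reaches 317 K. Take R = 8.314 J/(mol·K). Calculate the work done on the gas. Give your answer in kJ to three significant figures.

Isobaric: W = P ΔV = nR ΔT.
W = (1.08)(8.314)(317 − 633) = -2837 J.
Work on gas = −W_by = 2837 J.

W ≈ 2.84 kJ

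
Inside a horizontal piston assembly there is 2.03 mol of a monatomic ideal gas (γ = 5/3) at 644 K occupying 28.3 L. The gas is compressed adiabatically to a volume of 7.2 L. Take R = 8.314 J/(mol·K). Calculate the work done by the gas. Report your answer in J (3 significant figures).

W ≈ -24300 J

Adiabatic: TV^(γ−1) = const with γ = 5/3.
T₂ = T₁ (V₁/V₂)^(γ−1) = 644 × (28.3/7.2)^0.667 = 644 × 2.491 = 1604 K.
W_by = nCᵥ(T₁ − T₂) = (2.03)(12.47)(644 − 1604) = -24302 J.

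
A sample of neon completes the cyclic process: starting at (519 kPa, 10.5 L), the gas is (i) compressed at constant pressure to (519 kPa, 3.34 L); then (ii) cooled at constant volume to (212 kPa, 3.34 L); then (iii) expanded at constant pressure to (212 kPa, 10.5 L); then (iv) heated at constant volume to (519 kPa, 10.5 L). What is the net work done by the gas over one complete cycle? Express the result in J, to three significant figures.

Constant-volume legs do no work.
W(i) = (519)(3.34 − 10.5) = -3716 J; W(iii) = (212)(10.5 − 3.34) = 1518 J.
W_net = -3716 + 1518 = -2198 J (the counter-clockwise enclosed area).

W_net ≈ -2200 J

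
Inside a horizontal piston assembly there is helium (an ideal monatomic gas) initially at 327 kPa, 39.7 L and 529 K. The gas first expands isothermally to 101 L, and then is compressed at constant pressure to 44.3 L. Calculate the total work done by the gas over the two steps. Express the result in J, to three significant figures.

W_total ≈ 4830 J

Step 1 (isothermal): W = P₁V₁ ln(V₂/V₁) = (12982) ln(101/39.7) = 12122 J.
After step 1: P = 128.5 kPa, V = 101 L, T = 529 K.
Step 2 (isobaric): W = PΔV = (128.5 kPa)(44.3 − 101 L) = -7288 J.
W_total = 12122 − 7288 = 4834 J.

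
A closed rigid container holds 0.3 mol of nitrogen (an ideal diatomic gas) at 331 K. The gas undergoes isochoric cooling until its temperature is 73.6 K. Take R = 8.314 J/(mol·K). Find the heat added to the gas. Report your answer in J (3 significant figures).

Constant volume ⇒ W = 0, so Q = ΔU = nCᵥΔT with Cᵥ = 5R/2 = 20.79 J/(mol·K).
ΔU = (0.3)(20.79)(73.6 − 331) = -1605 J.

Q ≈ -1610 J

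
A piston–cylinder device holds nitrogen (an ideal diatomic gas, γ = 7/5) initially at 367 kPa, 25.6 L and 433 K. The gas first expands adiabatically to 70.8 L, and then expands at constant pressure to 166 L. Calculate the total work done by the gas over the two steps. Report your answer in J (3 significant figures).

W_total ≈ 16300 J

Step 1 (adiabatic): W = (P₁V₁ − P₂V₂)/(γ−1) = (9395 − 6254)/0.4 = 7852 J.
After step 1: P = 88.34 kPa, V = 70.8 L, T = 288.3 K.
Step 2 (isobaric): W = PΔV = (88.34 kPa)(166 − 70.8 L) = 8410 J.
W_total = 7852 + 8410 = 16262 J.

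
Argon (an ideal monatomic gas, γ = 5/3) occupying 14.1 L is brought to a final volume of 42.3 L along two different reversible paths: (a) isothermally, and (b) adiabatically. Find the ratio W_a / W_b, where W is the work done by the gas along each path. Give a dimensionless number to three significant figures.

W_a / W_b ≈ 1.41

Path (a) isothermal: W = P₁V₁ ln(V₂/V₁) → W_a/(P₁V₁) = 1.099.
Path (b) adiabatic: W = P₁V₁(1 − (V₁/V₂)^(γ−1))/(γ−1) → W_b/(P₁V₁) = 0.7789.
W_a / W_b = 1.099 / 0.7789 = 1.411.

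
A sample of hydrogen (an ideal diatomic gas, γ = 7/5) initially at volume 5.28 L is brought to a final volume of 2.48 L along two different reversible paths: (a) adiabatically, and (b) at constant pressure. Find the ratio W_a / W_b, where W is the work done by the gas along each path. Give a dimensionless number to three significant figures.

W_a / W_b ≈ 1.66

Path (a) adiabatic: W = P₁V₁(1 − (V₁/V₂)^(γ−1))/(γ−1) → W_a/(P₁V₁) = -0.8823.
Path (b) isobaric: W = P₁(V₂ − V₁) → W_b/(P₁V₁) = -0.5303.
W_a / W_b = -0.8823 / -0.5303 = 1.664.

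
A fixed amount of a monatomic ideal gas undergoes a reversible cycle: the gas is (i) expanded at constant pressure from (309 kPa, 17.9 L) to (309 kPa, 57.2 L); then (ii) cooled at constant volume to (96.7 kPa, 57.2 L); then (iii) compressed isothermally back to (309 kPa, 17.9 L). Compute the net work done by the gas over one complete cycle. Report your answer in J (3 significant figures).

Leg (i): W = PΔV = (309)(57.2 − 17.9) = 12144 J.
Leg (ii): W = 0.
Leg (iii): W = PᵢVᵢ ln(V_f/Vᵢ) = (5531) ln(17.9/57.2) = -6426 J.
W_net = 12144 − 6426 = 5718 J.

W_net ≈ 5720 J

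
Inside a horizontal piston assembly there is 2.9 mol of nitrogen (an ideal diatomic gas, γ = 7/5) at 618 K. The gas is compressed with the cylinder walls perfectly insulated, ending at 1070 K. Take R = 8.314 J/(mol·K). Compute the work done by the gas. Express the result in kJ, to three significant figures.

W ≈ -27.2 kJ

Adiabatic ⇒ Q = 0, so W_by = −ΔU = nCᵥ(T₁ − T₂).
Cᵥ = 5R/2 = 20.79 J/(mol·K).
W = (2.9)(20.79)(618 − 1070) = -27245 J.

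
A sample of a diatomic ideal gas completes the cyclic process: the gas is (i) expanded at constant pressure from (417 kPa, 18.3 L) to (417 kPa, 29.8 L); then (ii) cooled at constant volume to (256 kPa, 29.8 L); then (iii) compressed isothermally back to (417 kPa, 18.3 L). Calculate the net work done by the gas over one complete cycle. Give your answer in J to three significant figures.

Leg (i): W = PΔV = (417)(29.8 − 18.3) = 4796 J.
Leg (ii): W = 0.
Leg (iii): W = PᵢVᵢ ln(V_f/Vᵢ) = (7629) ln(18.3/29.8) = -3720 J.
W_net = 4796 − 3720 = 1076 J.

W_net ≈ 1080 J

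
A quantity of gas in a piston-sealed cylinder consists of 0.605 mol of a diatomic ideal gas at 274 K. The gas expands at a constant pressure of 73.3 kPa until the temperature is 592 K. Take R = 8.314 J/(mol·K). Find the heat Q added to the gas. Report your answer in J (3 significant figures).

Isobaric: W = nRΔT = (0.605)(8.314)(318) = 1600 J.
ΔU = nCᵥΔT with Cᵥ = 5R/2: ΔU = (0.605)(20.79)(318) = 3999 J.
Q = ΔU + W = 3999 + 1600 = 5598 J.

Q ≈ 5600 J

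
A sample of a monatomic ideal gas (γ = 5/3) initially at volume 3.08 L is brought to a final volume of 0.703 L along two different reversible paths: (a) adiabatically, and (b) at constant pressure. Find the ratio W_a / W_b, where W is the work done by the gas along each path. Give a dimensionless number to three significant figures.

W_a / W_b ≈ 3.26

Path (a) adiabatic: W = P₁V₁(1 − (V₁/V₂)^(γ−1))/(γ−1) → W_a/(P₁V₁) = -2.516.
Path (b) isobaric: W = P₁(V₂ − V₁) → W_b/(P₁V₁) = -0.7718.
W_a / W_b = -2.516 / -0.7718 = 3.26.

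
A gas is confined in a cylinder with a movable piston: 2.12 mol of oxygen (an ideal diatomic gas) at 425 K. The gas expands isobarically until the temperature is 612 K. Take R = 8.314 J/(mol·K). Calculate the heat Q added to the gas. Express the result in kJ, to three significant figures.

Q ≈ 11.5 kJ

Isobaric: W = nRΔT = (2.12)(8.314)(187) = 3296 J.
ΔU = nCᵥΔT with Cᵥ = 5R/2: ΔU = (2.12)(20.79)(187) = 8240 J.
Q = ΔU + W = 8240 + 3296 = 11536 J.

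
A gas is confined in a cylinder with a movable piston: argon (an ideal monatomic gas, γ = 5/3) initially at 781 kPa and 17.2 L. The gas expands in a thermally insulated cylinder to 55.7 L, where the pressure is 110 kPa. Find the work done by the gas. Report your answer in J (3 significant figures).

W ≈ 11000 J

Adiabatic: W = (P₁V₁ − P₂V₂)/(γ − 1) with γ = 5/3.
P₁V₁ = 13433 J, P₂V₂ = 6127 J.
W = (13433 − 6127) / 0.6667 = 10959 J.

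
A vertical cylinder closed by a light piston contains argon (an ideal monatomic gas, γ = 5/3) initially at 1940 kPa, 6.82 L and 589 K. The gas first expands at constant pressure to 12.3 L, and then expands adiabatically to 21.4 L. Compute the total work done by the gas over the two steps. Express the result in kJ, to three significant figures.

Step 1 (isobaric): W = PΔV = (1940 kPa)(12.3 − 6.82 L) = 10631 J.
After step 1: P = 1940 kPa, V = 12.3 L, T = 1062 K.
Step 2 (adiabatic): W = (P₁V₁ − P₂V₂)/(γ−1) = (23862 − 16496)/0.667 = 11050 J.
W_total = 10631 + 11050 = 21681 J.

W_total ≈ 21.7 kJ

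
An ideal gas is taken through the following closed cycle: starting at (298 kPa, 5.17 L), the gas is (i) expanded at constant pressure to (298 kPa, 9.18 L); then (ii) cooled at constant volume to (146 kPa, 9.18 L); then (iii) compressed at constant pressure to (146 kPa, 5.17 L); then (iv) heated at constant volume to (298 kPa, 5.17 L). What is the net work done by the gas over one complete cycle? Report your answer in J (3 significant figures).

Constant-volume legs do no work.
W(i) = (298)(9.18 − 5.17) = 1195 J; W(iii) = (146)(5.17 − 9.18) = -585.5 J.
W_net = 1195 − 585.5 = 609.5 J (the clockwise enclosed area).

W_net ≈ 610 J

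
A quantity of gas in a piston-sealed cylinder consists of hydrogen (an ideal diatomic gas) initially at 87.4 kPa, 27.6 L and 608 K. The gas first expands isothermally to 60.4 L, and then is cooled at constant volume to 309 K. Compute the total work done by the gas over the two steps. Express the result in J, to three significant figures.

W_total ≈ 1890 J

Step 1 (isothermal): W = P₁V₁ ln(V₂/V₁) = (2412) ln(60.4/27.6) = 1889 J.
Step 2 (isochoric): W = 0 (constant volume).
W_total = 1889 + 0 = 1889 J.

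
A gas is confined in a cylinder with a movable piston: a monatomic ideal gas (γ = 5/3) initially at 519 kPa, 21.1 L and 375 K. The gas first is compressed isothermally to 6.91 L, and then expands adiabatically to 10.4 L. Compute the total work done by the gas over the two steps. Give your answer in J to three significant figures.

Step 1 (isothermal): W = P₁V₁ ln(V₂/V₁) = (10951) ln(6.91/21.1) = -12225 J.
After step 1: P = 1585 kPa, V = 6.91 L, T = 375 K.
Step 2 (adiabatic): W = (P₁V₁ − P₂V₂)/(γ−1) = (10951 − 8338)/0.667 = 3919 J.
W_total = -12225 + 3919 = -8306 J.

W_total ≈ -8310 J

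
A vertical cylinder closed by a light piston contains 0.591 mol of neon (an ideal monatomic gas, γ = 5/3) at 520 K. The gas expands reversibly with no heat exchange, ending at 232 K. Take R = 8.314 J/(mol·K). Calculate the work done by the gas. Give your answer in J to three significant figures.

Adiabatic ⇒ Q = 0, so W_by = −ΔU = nCᵥ(T₁ − T₂).
Cᵥ = 3R/2 = 12.47 J/(mol·K).
W = (0.591)(12.47)(520 − 232) = 2123 J.

W ≈ 2120 J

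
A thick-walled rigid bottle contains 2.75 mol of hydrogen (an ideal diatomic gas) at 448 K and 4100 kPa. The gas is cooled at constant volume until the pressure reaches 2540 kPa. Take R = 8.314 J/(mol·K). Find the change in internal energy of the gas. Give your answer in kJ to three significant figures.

ΔU ≈ -9.74 kJ

Constant volume ⇒ W = 0, so Q = ΔU = nCᵥΔT with Cᵥ = 5R/2 = 20.79 J/(mol·K).
At constant V, T₂/T₁ = P₂/P₁ ⇒ ΔT = T₁(P₂/P₁ − 1) = 448·(2540/4100 − 1) = -170.5 K.
ΔU = (2.75)(20.79)(-170.5) = -9743 J.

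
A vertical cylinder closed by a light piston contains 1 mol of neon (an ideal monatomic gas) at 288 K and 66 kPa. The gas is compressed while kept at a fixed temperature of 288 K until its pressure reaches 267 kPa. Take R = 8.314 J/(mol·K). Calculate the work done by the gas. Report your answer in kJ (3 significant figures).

W ≈ -3.35 kJ

Isothermal process: W = nRT ln(V₂/V₁) = nRT ln(P₁/P₂).
W = (1)(8.314)(288) × ln(66/267)
  = 2394 × ln(0.2472) = 2394 × -1.398
W_by_gas = -3346 J.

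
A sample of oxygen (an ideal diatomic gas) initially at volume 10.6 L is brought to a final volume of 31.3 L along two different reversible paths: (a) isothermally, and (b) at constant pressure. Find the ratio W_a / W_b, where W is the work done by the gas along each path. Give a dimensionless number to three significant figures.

Path (a) isothermal: W = P₁V₁ ln(V₂/V₁) → W_a/(P₁V₁) = 1.083.
Path (b) isobaric: W = P₁(V₂ − V₁) → W_b/(P₁V₁) = 1.953.
W_a / W_b = 1.083 / 1.953 = 0.5545.

W_a / W_b ≈ 0.554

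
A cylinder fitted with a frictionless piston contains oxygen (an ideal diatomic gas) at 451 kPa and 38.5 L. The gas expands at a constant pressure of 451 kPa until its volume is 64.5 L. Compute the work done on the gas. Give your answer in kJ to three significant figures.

Isobaric: W = P ΔV.
W = (451 kPa)(64.5 − 38.5 L) = (451)(26) = 11726 J.
Work on gas = −W_by = -11726 J.

W ≈ -11.7 kJ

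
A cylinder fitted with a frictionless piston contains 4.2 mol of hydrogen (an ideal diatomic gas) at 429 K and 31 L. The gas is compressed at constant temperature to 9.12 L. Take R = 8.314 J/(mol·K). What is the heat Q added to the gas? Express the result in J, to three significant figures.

Isothermal ⇒ ΔU = 0, so Q = W = nRT ln(V₂/V₁).
Q = (4.2)(8.314)(429) ln(9.12/31) = 14980 × -1.224 = -18328 J.

Q ≈ -18300 J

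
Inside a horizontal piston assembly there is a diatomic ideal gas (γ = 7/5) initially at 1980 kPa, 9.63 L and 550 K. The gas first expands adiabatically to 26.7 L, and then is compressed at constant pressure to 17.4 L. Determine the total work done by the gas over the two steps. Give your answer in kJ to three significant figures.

Step 1 (adiabatic): W = (P₁V₁ − P₂V₂)/(γ−1) = (19067 − 12681)/0.4 = 15967 J.
After step 1: P = 474.9 kPa, V = 26.7 L, T = 365.8 K.
Step 2 (isobaric): W = PΔV = (474.9 kPa)(17.4 − 26.7 L) = -4417 J.
W_total = 15967 − 4417 = 11550 J.

W_total ≈ 11.6 kJ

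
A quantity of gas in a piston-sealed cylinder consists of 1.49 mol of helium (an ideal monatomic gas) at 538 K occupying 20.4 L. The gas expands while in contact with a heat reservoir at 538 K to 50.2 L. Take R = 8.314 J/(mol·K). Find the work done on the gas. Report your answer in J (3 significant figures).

W ≈ -6000 J

Isothermal: W = nRT ln(V₂/V₁).
W = (1.49)(8.314)(538) × ln(50.2/20.4)
  = 6665 × 0.9005
W_by_gas = 6001 J; work on gas = −W_by = -6001 J.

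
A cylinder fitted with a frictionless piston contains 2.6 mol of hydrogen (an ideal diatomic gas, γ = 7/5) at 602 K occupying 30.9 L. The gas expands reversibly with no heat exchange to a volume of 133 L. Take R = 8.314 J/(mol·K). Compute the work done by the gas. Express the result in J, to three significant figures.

W ≈ 14400 J

Adiabatic: TV^(γ−1) = const with γ = 7/5.
T₂ = T₁ (V₁/V₂)^(γ−1) = 602 × (30.9/133)^0.4 = 602 × 0.5578 = 335.8 K.
W_by = nCᵥ(T₁ − T₂) = (2.6)(20.79)(602 − 335.8) = 14387 J.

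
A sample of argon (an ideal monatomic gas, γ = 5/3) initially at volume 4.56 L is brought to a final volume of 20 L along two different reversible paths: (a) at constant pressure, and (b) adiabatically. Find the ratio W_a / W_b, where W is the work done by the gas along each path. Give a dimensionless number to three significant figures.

Path (a) isobaric: W = P₁(V₂ − V₁) → W_a/(P₁V₁) = 3.386.
Path (b) adiabatic: W = P₁V₁(1 − (V₁/V₂)^(γ−1))/(γ−1) → W_b/(P₁V₁) = 0.9402.
W_a / W_b = 3.386 / 0.9402 = 3.601.

W_a / W_b ≈ 3.60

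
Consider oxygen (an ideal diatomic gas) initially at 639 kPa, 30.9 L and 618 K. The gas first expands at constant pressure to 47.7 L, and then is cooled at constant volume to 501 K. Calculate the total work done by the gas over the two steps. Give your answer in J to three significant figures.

Step 1 (isobaric): W = PΔV = (639 kPa)(47.7 − 30.9 L) = 10735 J.
Step 2 (isochoric): W = 0 (constant volume).
W_total = 10735 + 0 = 10735 J.

W_total ≈ 10700 J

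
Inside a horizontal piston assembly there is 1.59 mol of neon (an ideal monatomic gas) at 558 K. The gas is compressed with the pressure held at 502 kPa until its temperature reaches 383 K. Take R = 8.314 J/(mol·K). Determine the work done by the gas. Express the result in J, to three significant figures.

W ≈ -2310 J

Isobaric: W = P ΔV = nR ΔT.
W = (1.59)(8.314)(383 − 558) = -2313 J.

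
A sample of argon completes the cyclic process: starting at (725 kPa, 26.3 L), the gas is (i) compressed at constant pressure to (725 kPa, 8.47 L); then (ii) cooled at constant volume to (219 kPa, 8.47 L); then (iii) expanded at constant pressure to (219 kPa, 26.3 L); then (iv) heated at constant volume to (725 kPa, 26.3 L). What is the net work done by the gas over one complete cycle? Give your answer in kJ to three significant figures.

Constant-volume legs do no work.
W(i) = (725)(8.47 − 26.3) = -12927 J; W(iii) = (219)(26.3 − 8.47) = 3905 J.
W_net = -12927 + 3905 = -9022 J (the counter-clockwise enclosed area).

W_net ≈ -9.02 kJ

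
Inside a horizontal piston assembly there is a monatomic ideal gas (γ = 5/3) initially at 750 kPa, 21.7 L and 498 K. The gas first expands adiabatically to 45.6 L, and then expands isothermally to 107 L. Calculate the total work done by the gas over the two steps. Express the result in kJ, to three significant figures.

W_total ≈ 18.0 kJ

Step 1 (adiabatic): W = (P₁V₁ − P₂V₂)/(γ−1) = (16275 − 9920)/0.667 = 9532 J.
After step 1: P = 217.5 kPa, V = 45.6 L, T = 303.5 K.
Step 2 (isothermal): W = P₁V₁ ln(V₂/V₁) = (9920) ln(107/45.6) = 8461 J.
W_total = 9532 + 8461 = 17993 J.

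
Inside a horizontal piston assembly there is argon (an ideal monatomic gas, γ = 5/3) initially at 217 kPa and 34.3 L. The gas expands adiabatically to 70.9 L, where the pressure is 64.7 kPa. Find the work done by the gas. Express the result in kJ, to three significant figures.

W ≈ 4.28 kJ

Adiabatic: W = (P₁V₁ − P₂V₂)/(γ − 1) with γ = 5/3.
P₁V₁ = 7443 J, P₂V₂ = 4587 J.
W = (7443 − 4587) / 0.6667 = 4284 J.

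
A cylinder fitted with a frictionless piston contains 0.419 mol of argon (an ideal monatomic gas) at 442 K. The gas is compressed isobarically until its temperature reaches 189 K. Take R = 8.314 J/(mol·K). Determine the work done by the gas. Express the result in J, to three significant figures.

W ≈ -881 J

Isobaric: W = P ΔV = nR ΔT.
W = (0.419)(8.314)(189 − 442) = -881.3 J.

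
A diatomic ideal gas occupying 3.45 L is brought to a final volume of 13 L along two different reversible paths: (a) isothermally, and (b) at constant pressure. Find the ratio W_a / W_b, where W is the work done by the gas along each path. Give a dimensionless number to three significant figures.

W_a / W_b ≈ 0.479

Path (a) isothermal: W = P₁V₁ ln(V₂/V₁) → W_a/(P₁V₁) = 1.327.
Path (b) isobaric: W = P₁(V₂ − V₁) → W_b/(P₁V₁) = 2.768.
W_a / W_b = 1.327 / 2.768 = 0.4792.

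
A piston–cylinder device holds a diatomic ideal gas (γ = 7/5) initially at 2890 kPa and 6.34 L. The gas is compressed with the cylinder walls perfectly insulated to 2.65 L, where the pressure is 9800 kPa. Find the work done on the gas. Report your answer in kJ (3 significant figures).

Adiabatic: W = (P₁V₁ − P₂V₂)/(γ − 1) with γ = 7/5.
P₁V₁ = 18323 J, P₂V₂ = 25970 J.
W = (18323 − 25970) / 0.4 = -19119 J.
Work on gas = −W_by = 19119 J.

W ≈ 19.1 kJ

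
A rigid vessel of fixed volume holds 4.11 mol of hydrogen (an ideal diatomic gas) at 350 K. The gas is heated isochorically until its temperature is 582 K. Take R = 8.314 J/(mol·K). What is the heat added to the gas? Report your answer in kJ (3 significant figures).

Q ≈ 19.8 kJ

Constant volume ⇒ W = 0, so Q = ΔU = nCᵥΔT with Cᵥ = 5R/2 = 20.79 J/(mol·K).
ΔU = (4.11)(20.79)(582 − 350) = 19819 J.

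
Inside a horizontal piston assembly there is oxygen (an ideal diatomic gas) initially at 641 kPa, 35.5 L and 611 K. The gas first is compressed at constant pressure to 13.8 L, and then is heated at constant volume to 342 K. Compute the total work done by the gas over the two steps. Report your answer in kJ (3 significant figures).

W_total ≈ -13.9 kJ

Step 1 (isobaric): W = PΔV = (641 kPa)(13.8 − 35.5 L) = -13910 J.
Step 2 (isochoric): W = 0 (constant volume).
W_total = -13910 + 0 = -13910 J.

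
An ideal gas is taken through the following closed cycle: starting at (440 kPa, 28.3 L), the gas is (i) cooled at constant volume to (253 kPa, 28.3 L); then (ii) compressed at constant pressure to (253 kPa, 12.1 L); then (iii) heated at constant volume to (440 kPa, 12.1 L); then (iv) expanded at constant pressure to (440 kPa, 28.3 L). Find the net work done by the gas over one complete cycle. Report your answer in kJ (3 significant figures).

W_net ≈ 3.03 kJ

Constant-volume legs do no work.
W(ii) = (253)(12.1 − 28.3) = -4099 J; W(iv) = (440)(28.3 − 12.1) = 7128 J.
W_net = -4099 + 7128 = 3029 J (the clockwise enclosed area).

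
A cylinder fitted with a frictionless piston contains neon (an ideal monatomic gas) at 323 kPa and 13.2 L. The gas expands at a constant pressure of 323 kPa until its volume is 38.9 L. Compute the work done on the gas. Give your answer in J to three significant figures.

W ≈ -8300 J

Isobaric: W = P ΔV.
W = (323 kPa)(38.9 − 13.2 L) = (323)(25.7) = 8301 J.
Work on gas = −W_by = -8301 J.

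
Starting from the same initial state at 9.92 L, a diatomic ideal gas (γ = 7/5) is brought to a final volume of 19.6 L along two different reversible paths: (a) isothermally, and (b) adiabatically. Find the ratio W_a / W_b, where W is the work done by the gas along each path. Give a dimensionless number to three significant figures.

Path (a) isothermal: W = P₁V₁ ln(V₂/V₁) → W_a/(P₁V₁) = 0.681.
Path (b) adiabatic: W = P₁V₁(1 − (V₁/V₂)^(γ−1))/(γ−1) → W_b/(P₁V₁) = 0.5961.
W_a / W_b = 0.681 / 0.5961 = 1.142.

W_a / W_b ≈ 1.14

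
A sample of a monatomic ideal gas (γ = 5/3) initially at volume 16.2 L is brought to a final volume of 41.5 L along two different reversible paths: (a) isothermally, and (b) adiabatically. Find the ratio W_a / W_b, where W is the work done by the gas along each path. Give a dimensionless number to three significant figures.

W_a / W_b ≈ 1.35

Path (a) isothermal: W = P₁V₁ ln(V₂/V₁) → W_a/(P₁V₁) = 0.9407.
Path (b) adiabatic: W = P₁V₁(1 − (V₁/V₂)^(γ−1))/(γ−1) → W_b/(P₁V₁) = 0.6988.
W_a / W_b = 0.9407 / 0.6988 = 1.346.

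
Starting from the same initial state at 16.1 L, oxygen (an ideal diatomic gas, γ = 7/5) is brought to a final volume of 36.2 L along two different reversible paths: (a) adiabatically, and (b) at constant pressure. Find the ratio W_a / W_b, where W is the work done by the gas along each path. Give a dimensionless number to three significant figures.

Path (a) adiabatic: W = P₁V₁(1 − (V₁/V₂)^(γ−1))/(γ−1) → W_a/(P₁V₁) = 0.692.
Path (b) isobaric: W = P₁(V₂ − V₁) → W_b/(P₁V₁) = 1.248.
W_a / W_b = 0.692 / 1.248 = 0.5543.

W_a / W_b ≈ 0.554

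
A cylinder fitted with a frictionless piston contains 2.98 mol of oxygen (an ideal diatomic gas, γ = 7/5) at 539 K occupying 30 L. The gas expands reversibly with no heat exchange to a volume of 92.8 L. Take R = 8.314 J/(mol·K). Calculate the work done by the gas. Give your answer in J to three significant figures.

Adiabatic: TV^(γ−1) = const with γ = 7/5.
T₂ = T₁ (V₁/V₂)^(γ−1) = 539 × (30/92.8)^0.4 = 539 × 0.6365 = 343.1 K.
W_by = nCᵥ(T₁ − T₂) = (2.98)(20.79)(539 − 343.1) = 12134 J.

W ≈ 12100 J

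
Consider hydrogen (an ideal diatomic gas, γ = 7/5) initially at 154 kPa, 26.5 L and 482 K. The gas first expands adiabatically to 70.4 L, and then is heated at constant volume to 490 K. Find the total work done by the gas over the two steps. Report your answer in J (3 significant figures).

W_total ≈ 3300 J

Step 1 (adiabatic): W = (P₁V₁ − P₂V₂)/(γ−1) = (4081 − 2761)/0.4 = 3300 J.
Step 2 (isochoric): W = 0 (constant volume).
W_total = 3300 + 0 = 3300 J.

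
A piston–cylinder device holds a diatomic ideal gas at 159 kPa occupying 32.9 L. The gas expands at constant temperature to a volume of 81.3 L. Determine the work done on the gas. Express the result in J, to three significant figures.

Isothermal: W = nRT ln(V₂/V₁) = P₁V₁ ln(V₂/V₁).
P₁V₁ = (159 kPa)(32.9 L) = 5231 J.
W = 5231 × ln(81.3/32.9) = 5231 × 0.9047
W_by_gas = 4732 J; work on gas = −W_by = -4732 J.

W ≈ -4730 J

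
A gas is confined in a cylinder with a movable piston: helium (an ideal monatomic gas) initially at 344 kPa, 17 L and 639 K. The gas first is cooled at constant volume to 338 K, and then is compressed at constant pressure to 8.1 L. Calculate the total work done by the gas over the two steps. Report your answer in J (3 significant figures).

Step 1 (isochoric): W = 0 (constant volume).
After step 1: P = 182 kPa (V unchanged).
Step 2 (isobaric): W = PΔV = (182 kPa)(8.1 − 17 L) = -1619 J.
W_total = 0 − 1619 = -1619 J.

W_total ≈ -1620 J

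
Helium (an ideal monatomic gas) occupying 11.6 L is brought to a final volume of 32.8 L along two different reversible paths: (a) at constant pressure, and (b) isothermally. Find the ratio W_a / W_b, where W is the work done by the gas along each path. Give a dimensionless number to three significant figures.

Path (a) isobaric: W = P₁(V₂ − V₁) → W_a/(P₁V₁) = 1.828.
Path (b) isothermal: W = P₁V₁ ln(V₂/V₁) → W_b/(P₁V₁) = 1.039.
W_a / W_b = 1.828 / 1.039 = 1.758.

W_a / W_b ≈ 1.76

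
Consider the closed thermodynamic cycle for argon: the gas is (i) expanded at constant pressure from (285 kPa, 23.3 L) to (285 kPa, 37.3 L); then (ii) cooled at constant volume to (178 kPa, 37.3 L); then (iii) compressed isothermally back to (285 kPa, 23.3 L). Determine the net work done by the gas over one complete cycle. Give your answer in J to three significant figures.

Leg (i): W = PΔV = (285)(37.3 − 23.3) = 3990 J.
Leg (ii): W = 0.
Leg (iii): W = PᵢVᵢ ln(V_f/Vᵢ) = (6639) ln(23.3/37.3) = -3124 J.
W_net = 3990 − 3124 = 865.9 J.

W_net ≈ 866 J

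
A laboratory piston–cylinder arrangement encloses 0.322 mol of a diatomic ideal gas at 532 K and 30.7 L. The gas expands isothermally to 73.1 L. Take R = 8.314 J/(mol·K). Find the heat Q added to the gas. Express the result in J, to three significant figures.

Q ≈ 1240 J

Isothermal ⇒ ΔU = 0, so Q = W = nRT ln(V₂/V₁).
Q = (0.322)(8.314)(532) ln(73.1/30.7) = 1424 × 0.8676 = 1236 J.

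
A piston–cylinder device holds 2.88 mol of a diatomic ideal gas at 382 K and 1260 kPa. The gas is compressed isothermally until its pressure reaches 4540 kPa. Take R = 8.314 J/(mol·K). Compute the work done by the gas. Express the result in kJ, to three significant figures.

Isothermal process: W = nRT ln(V₂/V₁) = nRT ln(P₁/P₂).
W = (2.88)(8.314)(382) × ln(1260/4540)
  = 9147 × ln(0.2775) = 9147 × -1.282
W_by_gas = -11724 J.

W ≈ -11.7 kJ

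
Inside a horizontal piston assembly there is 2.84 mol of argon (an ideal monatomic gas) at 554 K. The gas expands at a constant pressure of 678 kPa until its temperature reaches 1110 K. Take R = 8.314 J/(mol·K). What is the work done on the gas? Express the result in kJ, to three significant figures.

W ≈ -13.1 kJ

Isobaric: W = P ΔV = nR ΔT.
W = (2.84)(8.314)(1110 − 554) = 13128 J.
Work on gas = −W_by = -13128 J.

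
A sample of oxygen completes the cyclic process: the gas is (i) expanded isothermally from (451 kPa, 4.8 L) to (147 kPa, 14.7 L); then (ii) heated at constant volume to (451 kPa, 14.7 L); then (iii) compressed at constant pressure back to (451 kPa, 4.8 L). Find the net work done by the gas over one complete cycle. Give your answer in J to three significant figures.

Leg (i): W = PᵢVᵢ ln(V_f/Vᵢ) = (2165) ln(14.7/4.8) = 2423 J.
Leg (ii): W = 0.
Leg (iii): W = PΔV = (451)(4.8 − 14.7) = -4465 J.
W_net = 2423 − 4465 = -2042 J.

W_net ≈ -2040 J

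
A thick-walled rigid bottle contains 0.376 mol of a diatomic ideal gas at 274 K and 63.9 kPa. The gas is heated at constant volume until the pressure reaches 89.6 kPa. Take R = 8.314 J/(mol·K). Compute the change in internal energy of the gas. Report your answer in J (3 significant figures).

ΔU ≈ 861 J

Constant volume ⇒ W = 0, so Q = ΔU = nCᵥΔT with Cᵥ = 5R/2 = 20.79 J/(mol·K).
At constant V, T₂/T₁ = P₂/P₁ ⇒ ΔT = T₁(P₂/P₁ − 1) = 274·(89.6/63.9 − 1) = 110.2 K.
ΔU = (0.376)(20.79)(110.2) = 861.2 J.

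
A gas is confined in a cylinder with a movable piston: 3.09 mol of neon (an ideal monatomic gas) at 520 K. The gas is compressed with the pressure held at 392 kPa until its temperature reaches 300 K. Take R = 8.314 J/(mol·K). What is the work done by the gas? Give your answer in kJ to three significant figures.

W ≈ -5.65 kJ

Isobaric: W = P ΔV = nR ΔT.
W = (3.09)(8.314)(300 − 520) = -5652 J.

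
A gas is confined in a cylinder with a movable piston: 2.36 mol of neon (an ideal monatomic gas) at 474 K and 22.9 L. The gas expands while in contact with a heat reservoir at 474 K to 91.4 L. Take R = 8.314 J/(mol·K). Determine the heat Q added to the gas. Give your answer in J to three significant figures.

Isothermal ⇒ ΔU = 0, so Q = W = nRT ln(V₂/V₁).
Q = (2.36)(8.314)(474) ln(91.4/22.9) = 9300 × 1.384 = 12873 J.

Q ≈ 12900 J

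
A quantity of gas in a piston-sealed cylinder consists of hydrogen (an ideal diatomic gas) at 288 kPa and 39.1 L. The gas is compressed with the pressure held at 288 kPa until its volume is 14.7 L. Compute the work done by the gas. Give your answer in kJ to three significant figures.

W ≈ -7.03 kJ

Isobaric: W = P ΔV.
W = (288 kPa)(14.7 − 39.1 L) = (288)(-24.4) = -7027 J.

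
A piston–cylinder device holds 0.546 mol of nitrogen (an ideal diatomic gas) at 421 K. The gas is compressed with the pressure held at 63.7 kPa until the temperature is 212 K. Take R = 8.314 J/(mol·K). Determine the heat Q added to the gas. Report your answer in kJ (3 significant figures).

Q ≈ -3.32 kJ

Isobaric: W = nRΔT = (0.546)(8.314)(-209) = -948.7 J.
ΔU = nCᵥΔT with Cᵥ = 5R/2: ΔU = (0.546)(20.79)(-209) = -2372 J.
Q = ΔU + W = -2372 − 948.7 = -3321 J.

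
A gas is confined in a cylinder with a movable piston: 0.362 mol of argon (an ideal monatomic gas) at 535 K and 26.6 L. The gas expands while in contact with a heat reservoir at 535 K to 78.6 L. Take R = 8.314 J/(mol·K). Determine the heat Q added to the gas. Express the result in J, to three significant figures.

Q ≈ 1740 J

Isothermal ⇒ ΔU = 0, so Q = W = nRT ln(V₂/V₁).
Q = (0.362)(8.314)(535) ln(78.6/26.6) = 1610 × 1.083 = 1745 J.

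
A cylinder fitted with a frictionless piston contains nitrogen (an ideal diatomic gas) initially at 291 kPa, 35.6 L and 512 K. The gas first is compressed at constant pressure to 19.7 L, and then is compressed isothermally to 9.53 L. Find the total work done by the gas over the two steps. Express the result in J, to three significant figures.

Step 1 (isobaric): W = PΔV = (291 kPa)(19.7 − 35.6 L) = -4627 J.
After step 1: P = 291 kPa, V = 19.7 L, T = 283.3 K.
Step 2 (isothermal): W = P₁V₁ ln(V₂/V₁) = (5733) ln(9.53/19.7) = -4163 J.
W_total = -4627 − 4163 = -8790 J.

W_total ≈ -8790 J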